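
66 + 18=84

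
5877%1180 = 1157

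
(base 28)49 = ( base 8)171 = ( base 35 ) 3G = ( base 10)121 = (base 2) 1111001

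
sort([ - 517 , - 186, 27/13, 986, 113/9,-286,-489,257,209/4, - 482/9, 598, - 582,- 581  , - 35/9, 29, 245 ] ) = [ - 582, - 581, -517, - 489, -286, - 186, - 482/9, - 35/9, 27/13, 113/9,29,209/4,  245, 257,598, 986]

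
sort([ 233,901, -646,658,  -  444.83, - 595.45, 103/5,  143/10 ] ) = [ - 646, - 595.45, - 444.83,  143/10,103/5, 233,658,901]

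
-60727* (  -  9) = 546543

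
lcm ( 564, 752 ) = 2256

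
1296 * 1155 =1496880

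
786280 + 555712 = 1341992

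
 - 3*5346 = - 16038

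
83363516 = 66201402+17162114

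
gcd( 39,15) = 3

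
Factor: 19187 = 7^1* 2741^1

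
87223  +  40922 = 128145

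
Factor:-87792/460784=-3^1 * 59^1*929^(  -  1) = - 177/929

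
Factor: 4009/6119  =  19^1*29^( - 1)=19/29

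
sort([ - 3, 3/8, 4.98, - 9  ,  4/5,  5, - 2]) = [ - 9,-3, - 2 , 3/8, 4/5, 4.98,5 ]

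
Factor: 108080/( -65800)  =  -2^1*5^(-1 )*47^( - 1 )*193^1 = -386/235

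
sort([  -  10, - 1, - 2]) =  [ - 10, - 2, - 1]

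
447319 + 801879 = 1249198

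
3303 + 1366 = 4669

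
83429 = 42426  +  41003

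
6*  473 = 2838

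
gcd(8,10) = 2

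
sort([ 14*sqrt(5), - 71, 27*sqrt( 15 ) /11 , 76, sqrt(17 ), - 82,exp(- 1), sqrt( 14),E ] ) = [ - 82, - 71,  exp(- 1),E, sqrt( 14),sqrt( 17), 27*sqrt( 15) /11,14 *sqrt( 5 ) , 76]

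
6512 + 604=7116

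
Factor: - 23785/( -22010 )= 67/62 = 2^( - 1) *31^(-1 )*67^1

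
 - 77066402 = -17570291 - 59496111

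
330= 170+160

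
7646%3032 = 1582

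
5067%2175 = 717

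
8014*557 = 4463798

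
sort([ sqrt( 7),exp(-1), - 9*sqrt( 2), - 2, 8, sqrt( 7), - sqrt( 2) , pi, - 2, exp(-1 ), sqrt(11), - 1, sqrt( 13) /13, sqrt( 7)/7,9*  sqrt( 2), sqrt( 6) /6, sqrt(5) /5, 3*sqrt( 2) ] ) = [-9*sqrt (2),-2,- 2, - sqrt( 2),- 1,sqrt( 13)/13, exp ( - 1), exp(-1 ),  sqrt( 7 )/7,sqrt( 6)/6, sqrt(5) /5, sqrt( 7), sqrt( 7 ), pi, sqrt(11 ), 3*sqrt( 2),8, 9*sqrt( 2 )] 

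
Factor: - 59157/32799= - 19719/10933 = - 3^2*7^1 * 13^( - 1 ) * 29^( - 2 )*313^1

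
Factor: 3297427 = 7^1*471061^1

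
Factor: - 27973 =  - 11^1*2543^1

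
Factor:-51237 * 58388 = -2991625956= - 2^2*3^2*11^1* 1327^1 *5693^1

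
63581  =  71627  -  8046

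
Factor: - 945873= - 3^2*105097^1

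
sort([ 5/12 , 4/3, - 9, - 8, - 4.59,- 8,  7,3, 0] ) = [ - 9  ,- 8, - 8, - 4.59, 0,5/12 , 4/3, 3, 7 ] 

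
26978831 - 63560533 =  -36581702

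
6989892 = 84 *83213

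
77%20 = 17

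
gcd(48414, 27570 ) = 6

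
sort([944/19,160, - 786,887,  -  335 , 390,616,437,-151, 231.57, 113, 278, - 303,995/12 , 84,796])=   [ - 786, - 335,  -  303, - 151, 944/19, 995/12,84,113 , 160,231.57,278, 390 , 437, 616,796, 887 ]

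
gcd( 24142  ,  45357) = 1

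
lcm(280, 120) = 840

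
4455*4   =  17820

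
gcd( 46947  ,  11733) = 3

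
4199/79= 4199/79 = 53.15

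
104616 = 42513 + 62103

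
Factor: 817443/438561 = 3^( - 1) * 11^1* 23^1 * 37^( - 1)*359^1 * 439^( - 1 ) = 90827/48729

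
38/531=38/531 = 0.07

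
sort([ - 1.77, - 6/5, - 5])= [ -5, - 1.77, - 6/5]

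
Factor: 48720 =2^4*3^1*5^1*7^1 * 29^1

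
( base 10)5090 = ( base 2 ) 1001111100010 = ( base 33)4M8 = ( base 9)6875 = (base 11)3908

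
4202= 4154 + 48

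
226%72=10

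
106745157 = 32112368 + 74632789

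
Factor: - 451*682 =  - 2^1 * 11^2*31^1*41^1= -307582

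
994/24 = 41 + 5/12 = 41.42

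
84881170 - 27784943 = 57096227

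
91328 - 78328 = 13000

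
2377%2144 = 233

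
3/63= 1/21 = 0.05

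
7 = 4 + 3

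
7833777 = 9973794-2140017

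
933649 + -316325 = 617324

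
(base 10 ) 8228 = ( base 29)9ml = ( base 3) 102021202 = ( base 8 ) 20044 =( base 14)2dda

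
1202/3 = 1202/3 = 400.67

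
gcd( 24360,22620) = 1740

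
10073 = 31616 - 21543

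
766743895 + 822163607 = 1588907502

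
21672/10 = 2167 + 1/5 = 2167.20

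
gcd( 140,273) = 7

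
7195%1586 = 851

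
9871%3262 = 85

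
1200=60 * 20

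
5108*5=25540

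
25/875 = 1/35 = 0.03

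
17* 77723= 1321291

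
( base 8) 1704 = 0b1111000100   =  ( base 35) RJ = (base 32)U4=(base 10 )964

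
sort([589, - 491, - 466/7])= [ - 491, - 466/7, 589]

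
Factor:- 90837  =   - 3^2 *10093^1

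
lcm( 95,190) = 190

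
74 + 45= 119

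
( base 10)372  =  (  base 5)2442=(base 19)10B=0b101110100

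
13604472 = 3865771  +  9738701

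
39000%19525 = 19475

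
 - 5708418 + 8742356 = 3033938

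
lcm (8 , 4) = 8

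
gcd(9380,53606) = 14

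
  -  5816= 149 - 5965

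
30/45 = 2/3 = 0.67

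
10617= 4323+6294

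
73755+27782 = 101537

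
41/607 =41/607 =0.07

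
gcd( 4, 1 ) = 1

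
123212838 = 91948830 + 31264008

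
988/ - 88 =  - 12 + 17/22 = -11.23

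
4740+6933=11673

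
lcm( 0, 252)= 0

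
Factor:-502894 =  - 2^1 * 7^1 * 17^1*2113^1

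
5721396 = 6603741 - 882345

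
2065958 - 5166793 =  - 3100835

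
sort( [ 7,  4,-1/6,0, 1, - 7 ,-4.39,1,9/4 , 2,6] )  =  [ - 7, - 4.39, - 1/6, 0, 1,  1,2,9/4, 4,  6 , 7] 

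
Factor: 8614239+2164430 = 10778669 = 11^1*31^1*73^1*433^1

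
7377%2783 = 1811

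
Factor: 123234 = 2^1 * 3^1 * 19^1*23^1*47^1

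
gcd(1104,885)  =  3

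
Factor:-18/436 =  - 9/218=- 2^( - 1 ) * 3^2*109^( -1)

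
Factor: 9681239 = 1409^1*6871^1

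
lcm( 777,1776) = 12432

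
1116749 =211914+904835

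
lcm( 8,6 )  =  24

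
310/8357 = 310/8357 = 0.04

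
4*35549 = 142196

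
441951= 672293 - 230342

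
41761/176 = 41761/176 = 237.28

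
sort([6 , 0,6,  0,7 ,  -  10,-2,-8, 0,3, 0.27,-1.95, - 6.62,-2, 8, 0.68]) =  [-10, - 8, - 6.62, - 2, - 2, - 1.95 , 0, 0,0, 0.27,0.68,  3,6, 6 , 7 , 8 ] 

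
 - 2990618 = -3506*853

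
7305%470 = 255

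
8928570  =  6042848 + 2885722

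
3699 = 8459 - 4760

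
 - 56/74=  - 1 +9/37 = - 0.76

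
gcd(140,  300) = 20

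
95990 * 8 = 767920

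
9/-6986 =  - 1 + 6977/6986 = -0.00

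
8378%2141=1955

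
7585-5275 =2310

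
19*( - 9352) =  - 177688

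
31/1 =31 = 31.00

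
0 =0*2359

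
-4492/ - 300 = 14 + 73/75 = 14.97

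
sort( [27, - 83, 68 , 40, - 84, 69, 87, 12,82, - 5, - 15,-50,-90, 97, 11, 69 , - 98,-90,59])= [  -  98,  -  90,-90, - 84, - 83,  -  50,-15,-5 , 11, 12,27, 40, 59,68, 69,69,82, 87, 97 ]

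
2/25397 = 2/25397 = 0.00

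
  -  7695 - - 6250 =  - 1445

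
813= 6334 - 5521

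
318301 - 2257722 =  - 1939421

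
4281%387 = 24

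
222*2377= 527694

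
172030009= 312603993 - 140573984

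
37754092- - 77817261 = 115571353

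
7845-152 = 7693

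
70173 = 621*113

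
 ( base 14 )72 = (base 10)100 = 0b1100100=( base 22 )4c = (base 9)121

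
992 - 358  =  634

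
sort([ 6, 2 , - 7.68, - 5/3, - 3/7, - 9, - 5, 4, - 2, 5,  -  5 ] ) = [ - 9, - 7.68, -5, -5,  -  2, - 5/3,-3/7,2,4, 5,6 ] 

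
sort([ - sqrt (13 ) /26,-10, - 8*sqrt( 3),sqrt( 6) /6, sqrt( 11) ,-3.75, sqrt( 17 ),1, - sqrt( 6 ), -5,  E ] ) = [ - 8*sqrt( 3 ), - 10, - 5,-3.75,- sqrt( 6) , - sqrt(13)/26,sqrt(6) /6,1,E,sqrt(11 ),sqrt( 17)] 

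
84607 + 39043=123650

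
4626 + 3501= 8127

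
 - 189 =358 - 547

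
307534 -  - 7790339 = 8097873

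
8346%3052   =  2242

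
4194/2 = 2097 = 2097.00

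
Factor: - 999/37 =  - 27  =  - 3^3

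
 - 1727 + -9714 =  - 11441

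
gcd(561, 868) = 1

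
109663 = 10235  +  99428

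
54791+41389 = 96180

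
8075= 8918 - 843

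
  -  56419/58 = - 973 +15/58 = - 972.74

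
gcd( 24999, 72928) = 1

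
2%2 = 0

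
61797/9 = 20599/3 = 6866.33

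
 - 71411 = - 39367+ -32044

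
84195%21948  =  18351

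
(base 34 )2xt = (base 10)3463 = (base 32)3c7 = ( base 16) d87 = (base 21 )7hj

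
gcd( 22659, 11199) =3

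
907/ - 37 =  - 907/37 = -24.51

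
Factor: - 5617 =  - 41^1*137^1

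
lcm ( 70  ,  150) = 1050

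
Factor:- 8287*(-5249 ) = 43498463 = 29^1*181^1 *8287^1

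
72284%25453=21378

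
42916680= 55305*776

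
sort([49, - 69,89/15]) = [ - 69,89/15,49]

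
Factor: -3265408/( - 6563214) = 2^6*3^(  -  3 )*7^( - 1 )*179^ ( - 1 )*263^1 = 16832/33831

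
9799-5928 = 3871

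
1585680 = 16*99105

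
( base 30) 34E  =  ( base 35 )2AY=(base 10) 2834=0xB12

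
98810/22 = 4491 + 4/11 = 4491.36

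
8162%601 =349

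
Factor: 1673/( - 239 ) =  - 7^1 = -7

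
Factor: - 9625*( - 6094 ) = 2^1*5^3 * 7^1*11^2*277^1 =58654750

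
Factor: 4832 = 2^5*151^1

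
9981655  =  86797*115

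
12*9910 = 118920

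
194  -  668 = - 474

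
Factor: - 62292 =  - 2^2*3^1*29^1*179^1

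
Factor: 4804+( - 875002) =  - 870198 = - 2^1*3^1*7^1*20719^1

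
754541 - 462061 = 292480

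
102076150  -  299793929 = -197717779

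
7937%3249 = 1439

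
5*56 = 280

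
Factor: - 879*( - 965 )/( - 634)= - 848235/634 = - 2^( - 1)*3^1*5^1 * 193^1*293^1*317^( - 1)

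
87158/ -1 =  - 87158 + 0/1 = -87158.00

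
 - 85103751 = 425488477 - 510592228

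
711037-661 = 710376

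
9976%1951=221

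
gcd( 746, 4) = 2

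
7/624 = 7/624= 0.01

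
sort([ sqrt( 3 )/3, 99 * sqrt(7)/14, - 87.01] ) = [ - 87.01, sqrt(3)/3, 99 * sqrt( 7)/14 ] 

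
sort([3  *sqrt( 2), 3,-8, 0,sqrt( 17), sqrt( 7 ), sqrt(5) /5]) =[ - 8,0, sqrt(5 ) /5, sqrt( 7 ), 3,sqrt( 17) , 3*sqrt(2) ]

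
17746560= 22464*790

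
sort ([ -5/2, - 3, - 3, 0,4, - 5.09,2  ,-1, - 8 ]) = [ - 8, - 5.09, - 3, - 3,  -  5/2, - 1 , 0, 2,4]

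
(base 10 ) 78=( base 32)2E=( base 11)71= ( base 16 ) 4E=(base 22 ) 3c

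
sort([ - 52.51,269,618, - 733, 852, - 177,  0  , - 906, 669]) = [-906, - 733,  -  177, - 52.51, 0, 269,618,669,852]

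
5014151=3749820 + 1264331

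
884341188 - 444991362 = 439349826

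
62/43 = 62/43 = 1.44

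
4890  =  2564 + 2326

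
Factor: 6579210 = 2^1*3^1*5^1*11^1*19937^1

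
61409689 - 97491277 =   -  36081588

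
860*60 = 51600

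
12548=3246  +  9302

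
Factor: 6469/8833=11^( - 2) * 73^( - 1)*6469^1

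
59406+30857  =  90263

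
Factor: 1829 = 31^1*59^1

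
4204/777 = 4204/777 = 5.41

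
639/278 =2 + 83/278= 2.30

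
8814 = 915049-906235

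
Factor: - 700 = - 2^2*5^2*7^1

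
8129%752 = 609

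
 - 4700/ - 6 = 783+ 1/3 = 783.33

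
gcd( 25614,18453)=3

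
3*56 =168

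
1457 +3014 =4471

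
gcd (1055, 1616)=1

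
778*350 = 272300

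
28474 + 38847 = 67321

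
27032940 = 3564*7585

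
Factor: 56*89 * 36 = 179424  =  2^5*3^2*7^1*89^1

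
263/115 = 2 + 33/115 = 2.29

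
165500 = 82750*2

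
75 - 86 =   -  11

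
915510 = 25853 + 889657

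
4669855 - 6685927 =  - 2016072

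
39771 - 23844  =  15927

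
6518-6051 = 467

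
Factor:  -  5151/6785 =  - 3^1 * 5^(-1)*17^1*  23^( - 1 )*59^(  -  1 )*101^1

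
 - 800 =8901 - 9701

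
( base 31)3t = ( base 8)172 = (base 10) 122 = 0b1111010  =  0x7a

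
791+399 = 1190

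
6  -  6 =0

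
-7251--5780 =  - 1471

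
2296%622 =430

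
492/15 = 164/5=32.80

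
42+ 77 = 119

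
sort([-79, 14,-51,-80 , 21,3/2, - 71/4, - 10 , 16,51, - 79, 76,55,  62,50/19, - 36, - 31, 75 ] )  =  [ - 80, - 79 , - 79 , - 51 , - 36, - 31, - 71/4, - 10, 3/2,50/19, 14,  16,21, 51,55 , 62,75,76]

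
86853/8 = 10856 + 5/8 = 10856.62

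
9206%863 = 576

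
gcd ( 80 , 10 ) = 10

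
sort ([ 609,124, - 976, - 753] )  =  [-976 ,-753, 124, 609 ]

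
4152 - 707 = 3445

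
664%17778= 664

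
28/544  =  7/136 = 0.05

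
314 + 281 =595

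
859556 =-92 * ( - 9343)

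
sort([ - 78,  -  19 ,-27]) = [ - 78,-27, - 19] 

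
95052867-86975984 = 8076883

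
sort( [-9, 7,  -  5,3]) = [-9, - 5, 3, 7 ] 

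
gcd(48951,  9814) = 7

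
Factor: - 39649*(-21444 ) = 2^2*3^1*31^1*1279^1*1787^1  =  850233156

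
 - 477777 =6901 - 484678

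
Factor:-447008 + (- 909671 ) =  - 1356679 = - 37^2*991^1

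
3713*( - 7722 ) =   -  28671786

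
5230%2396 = 438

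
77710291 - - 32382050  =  110092341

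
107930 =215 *502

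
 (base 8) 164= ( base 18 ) 68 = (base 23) 51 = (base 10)116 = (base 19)62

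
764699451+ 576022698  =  1340722149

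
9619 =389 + 9230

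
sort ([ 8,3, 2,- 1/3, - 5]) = [ - 5,-1/3 , 2,3,  8]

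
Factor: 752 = 2^4*47^1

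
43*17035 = 732505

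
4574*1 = 4574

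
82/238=41/119 = 0.34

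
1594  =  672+922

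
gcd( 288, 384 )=96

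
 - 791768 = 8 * ( - 98971 )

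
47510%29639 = 17871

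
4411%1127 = 1030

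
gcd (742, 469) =7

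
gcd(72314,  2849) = 11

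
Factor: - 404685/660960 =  - 2^( - 5)*3^ ( - 3)*23^2 =- 529/864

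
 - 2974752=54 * ( -55088) 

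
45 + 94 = 139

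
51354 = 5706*9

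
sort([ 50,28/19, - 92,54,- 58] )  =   [ - 92, - 58 , 28/19,50,  54]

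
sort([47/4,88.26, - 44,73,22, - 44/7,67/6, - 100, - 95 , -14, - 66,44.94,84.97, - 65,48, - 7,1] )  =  [-100,-95, - 66, - 65, - 44, - 14, -7,  -  44/7, 1,67/6,  47/4, 22,44.94,48, 73,84.97 , 88.26] 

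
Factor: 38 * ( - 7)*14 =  - 3724 = - 2^2*7^2 * 19^1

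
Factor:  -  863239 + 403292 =  -  31^1*37^1*401^1= - 459947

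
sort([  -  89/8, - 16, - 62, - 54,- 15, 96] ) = [ - 62, - 54,- 16,- 15, - 89/8, 96]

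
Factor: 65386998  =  2^1*3^2*17^1*31^1*61^1 * 113^1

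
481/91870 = 481/91870  =  0.01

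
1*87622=87622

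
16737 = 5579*3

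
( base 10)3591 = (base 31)3mq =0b111000000111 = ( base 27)4p0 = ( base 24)65F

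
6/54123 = 2/18041 =0.00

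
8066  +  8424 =16490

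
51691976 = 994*52004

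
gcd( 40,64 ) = 8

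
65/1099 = 65/1099=0.06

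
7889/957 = 8 + 233/957= 8.24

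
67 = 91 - 24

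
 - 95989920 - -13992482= -81997438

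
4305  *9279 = 39946095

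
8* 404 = 3232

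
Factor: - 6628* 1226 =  - 2^3*613^1*1657^1 =-8125928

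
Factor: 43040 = 2^5 * 5^1 *269^1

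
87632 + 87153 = 174785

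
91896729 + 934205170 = 1026101899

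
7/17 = 7/17  =  0.41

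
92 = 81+11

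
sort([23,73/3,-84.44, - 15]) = [ - 84.44 , - 15,23,73/3] 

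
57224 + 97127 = 154351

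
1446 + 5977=7423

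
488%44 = 4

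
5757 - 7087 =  - 1330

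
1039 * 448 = 465472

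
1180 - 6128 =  - 4948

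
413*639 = 263907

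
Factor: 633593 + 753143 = 1386736 = 2^4*13^1 * 59^1*113^1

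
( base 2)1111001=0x79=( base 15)81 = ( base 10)121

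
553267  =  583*949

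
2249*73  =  164177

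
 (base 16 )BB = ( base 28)6J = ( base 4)2323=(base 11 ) 160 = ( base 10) 187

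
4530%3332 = 1198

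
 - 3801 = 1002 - 4803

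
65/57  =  65/57 = 1.14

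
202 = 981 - 779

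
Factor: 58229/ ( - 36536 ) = -2^(-3)*4567^( - 1 ) * 58229^1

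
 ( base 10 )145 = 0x91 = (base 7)265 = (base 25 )5k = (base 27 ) 5A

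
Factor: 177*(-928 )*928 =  - 152429568 = - 2^10*3^1*29^2*59^1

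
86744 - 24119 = 62625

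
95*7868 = 747460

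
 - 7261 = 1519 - 8780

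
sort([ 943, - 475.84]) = [ -475.84, 943 ] 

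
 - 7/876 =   -  1 + 869/876 = -0.01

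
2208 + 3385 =5593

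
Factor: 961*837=3^3 * 31^3 = 804357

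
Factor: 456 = 2^3 * 3^1 * 19^1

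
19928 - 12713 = 7215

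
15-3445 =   -  3430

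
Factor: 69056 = 2^6  *  13^1 * 83^1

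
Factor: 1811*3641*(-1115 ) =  - 7352143865 = - 5^1*11^1*223^1*331^1*1811^1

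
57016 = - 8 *( - 7127)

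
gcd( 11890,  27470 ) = 410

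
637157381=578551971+58605410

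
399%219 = 180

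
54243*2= 108486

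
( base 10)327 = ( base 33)9U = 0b101000111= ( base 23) E5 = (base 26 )CF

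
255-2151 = -1896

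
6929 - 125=6804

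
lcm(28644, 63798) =1403556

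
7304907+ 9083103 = 16388010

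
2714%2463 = 251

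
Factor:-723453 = -3^1*239^1*1009^1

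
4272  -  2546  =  1726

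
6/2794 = 3/1397 =0.00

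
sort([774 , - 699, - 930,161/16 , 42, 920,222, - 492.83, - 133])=[ - 930,-699, - 492.83 , - 133,161/16, 42,222,774, 920]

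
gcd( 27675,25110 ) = 135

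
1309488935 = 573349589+736139346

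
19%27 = 19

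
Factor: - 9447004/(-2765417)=2^2*7^2*31^(-1)*37^ (-1)*157^1 * 307^1* 2411^(-1)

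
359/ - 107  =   - 4 + 69/107= -3.36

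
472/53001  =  472/53001 = 0.01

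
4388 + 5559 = 9947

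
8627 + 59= 8686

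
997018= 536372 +460646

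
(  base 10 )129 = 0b10000001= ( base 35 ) 3O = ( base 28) 4H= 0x81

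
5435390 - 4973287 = 462103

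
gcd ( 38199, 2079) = 21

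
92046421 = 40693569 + 51352852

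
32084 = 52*617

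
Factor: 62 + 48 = 2^1*5^1*11^1=110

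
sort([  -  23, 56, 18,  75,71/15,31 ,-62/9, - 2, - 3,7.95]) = [ - 23, - 62/9 ,  -  3 ,- 2, 71/15 , 7.95 , 18,31,56,75] 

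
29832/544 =3729/68 = 54.84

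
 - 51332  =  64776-116108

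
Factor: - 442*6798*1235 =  - 2^2*3^1*5^1*11^1 *13^2*17^1 * 19^1*103^1 = - 3710824260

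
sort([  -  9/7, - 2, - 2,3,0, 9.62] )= [ - 2, - 2 , - 9/7,0,3,  9.62] 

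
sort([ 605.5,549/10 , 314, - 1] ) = [-1 , 549/10,314,605.5] 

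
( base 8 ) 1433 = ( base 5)11140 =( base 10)795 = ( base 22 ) 1E3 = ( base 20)1JF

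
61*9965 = 607865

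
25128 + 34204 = 59332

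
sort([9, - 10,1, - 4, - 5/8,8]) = [-10, - 4,-5/8,1,8, 9]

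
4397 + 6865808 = 6870205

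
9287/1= 9287 = 9287.00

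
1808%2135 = 1808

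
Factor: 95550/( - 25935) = - 2^1 * 5^1*7^1*19^(  -  1 ) = -70/19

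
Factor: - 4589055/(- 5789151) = 56655/71471 = 3^2* 5^1*1259^1*71471^( - 1)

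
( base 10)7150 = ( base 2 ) 1101111101110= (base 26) af0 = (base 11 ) 5410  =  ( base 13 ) 3340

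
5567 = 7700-2133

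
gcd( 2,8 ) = 2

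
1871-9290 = -7419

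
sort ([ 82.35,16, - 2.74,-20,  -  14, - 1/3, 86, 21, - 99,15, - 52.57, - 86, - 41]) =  [ - 99, -86, - 52.57, - 41, - 20, - 14, - 2.74, - 1/3,15, 16,21,  82.35,86 ]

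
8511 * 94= 800034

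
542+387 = 929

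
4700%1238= 986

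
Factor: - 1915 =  - 5^1* 383^1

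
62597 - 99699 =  - 37102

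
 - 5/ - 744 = 5/744 = 0.01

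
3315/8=414 + 3/8 = 414.38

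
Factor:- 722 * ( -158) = 2^2  *19^2*79^1 =114076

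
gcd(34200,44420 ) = 20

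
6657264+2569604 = 9226868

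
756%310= 136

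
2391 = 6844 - 4453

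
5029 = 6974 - 1945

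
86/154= 43/77=0.56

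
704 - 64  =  640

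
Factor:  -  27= - 3^3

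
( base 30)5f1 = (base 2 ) 1001101010111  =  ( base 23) 986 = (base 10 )4951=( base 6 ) 34531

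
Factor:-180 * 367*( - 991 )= 2^2*3^2 * 5^1*367^1 * 991^1  =  65465460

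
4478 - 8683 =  - 4205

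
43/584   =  43/584 = 0.07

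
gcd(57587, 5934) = 1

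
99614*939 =93537546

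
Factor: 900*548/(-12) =-2^2 * 3^1*5^2*137^1 = -41100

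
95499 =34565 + 60934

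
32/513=32/513 = 0.06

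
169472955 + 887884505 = 1057357460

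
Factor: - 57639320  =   - 2^3*5^1*1440983^1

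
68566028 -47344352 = 21221676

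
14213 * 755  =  10730815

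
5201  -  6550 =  - 1349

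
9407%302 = 45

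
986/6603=986/6603=0.15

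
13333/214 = 13333/214 = 62.30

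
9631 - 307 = 9324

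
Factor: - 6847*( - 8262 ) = 2^1 * 3^5*17^1*41^1*167^1 = 56569914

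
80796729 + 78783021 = 159579750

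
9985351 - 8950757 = 1034594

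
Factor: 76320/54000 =2^1*3^( - 1 )*5^ ( -2)*53^1 = 106/75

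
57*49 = 2793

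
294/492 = 49/82= 0.60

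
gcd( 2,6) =2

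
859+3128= 3987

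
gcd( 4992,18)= 6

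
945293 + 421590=1366883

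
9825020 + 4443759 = 14268779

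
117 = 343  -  226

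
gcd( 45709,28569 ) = 1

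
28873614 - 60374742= - 31501128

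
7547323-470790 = 7076533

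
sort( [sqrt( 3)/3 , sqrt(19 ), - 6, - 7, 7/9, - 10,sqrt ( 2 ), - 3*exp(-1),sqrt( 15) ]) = [ - 10, - 7, - 6,- 3*exp( - 1 ),sqrt ( 3 )/3,7/9,sqrt( 2 ),sqrt(15 ), sqrt( 19)] 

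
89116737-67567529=21549208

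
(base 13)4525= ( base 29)be7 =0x25C0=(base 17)1G78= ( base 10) 9664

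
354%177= 0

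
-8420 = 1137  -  9557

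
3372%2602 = 770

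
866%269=59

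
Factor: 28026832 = 2^4*829^1*2113^1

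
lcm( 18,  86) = 774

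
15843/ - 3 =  - 5281+ 0/1 = - 5281.00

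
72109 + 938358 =1010467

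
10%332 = 10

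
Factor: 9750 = 2^1 *3^1*5^3*13^1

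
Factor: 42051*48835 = 3^1  *5^1*107^1*131^1*9767^1 = 2053560585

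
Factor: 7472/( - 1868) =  - 2^2 = - 4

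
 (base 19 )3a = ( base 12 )57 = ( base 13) 52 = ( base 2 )1000011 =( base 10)67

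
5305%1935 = 1435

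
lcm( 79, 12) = 948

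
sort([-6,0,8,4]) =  [ - 6, 0, 4, 8]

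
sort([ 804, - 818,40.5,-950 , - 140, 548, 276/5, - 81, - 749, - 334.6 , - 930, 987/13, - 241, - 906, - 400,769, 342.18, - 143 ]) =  [ - 950, - 930,-906 ,  -  818, - 749, - 400,-334.6, - 241, - 143, - 140, - 81, 40.5, 276/5  ,  987/13,342.18,548, 769, 804]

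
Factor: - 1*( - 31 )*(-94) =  -2^1 *31^1 * 47^1 = - 2914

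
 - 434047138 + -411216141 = - 845263279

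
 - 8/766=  - 1 + 379/383 = - 0.01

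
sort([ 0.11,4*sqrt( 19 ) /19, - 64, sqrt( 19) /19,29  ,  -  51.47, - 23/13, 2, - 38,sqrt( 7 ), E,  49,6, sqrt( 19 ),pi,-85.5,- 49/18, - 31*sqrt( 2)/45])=[ - 85.5,-64, - 51.47,- 38, - 49/18, - 23/13  , - 31*sqrt( 2)/45,  0.11, sqrt (19) /19,4*sqrt( 19 )/19 , 2 , sqrt( 7),  E,pi, sqrt( 19)  ,  6 , 29,49]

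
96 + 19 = 115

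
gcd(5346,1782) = 1782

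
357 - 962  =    -  605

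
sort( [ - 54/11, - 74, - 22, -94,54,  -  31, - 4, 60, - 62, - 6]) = [-94, - 74 ,  -  62,- 31, - 22, - 6, - 54/11, - 4 , 54 , 60 ]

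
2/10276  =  1/5138 = 0.00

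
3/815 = 3/815 = 0.00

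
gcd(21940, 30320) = 20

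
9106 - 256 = 8850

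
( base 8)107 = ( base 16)47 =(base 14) 51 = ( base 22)35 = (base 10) 71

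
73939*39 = 2883621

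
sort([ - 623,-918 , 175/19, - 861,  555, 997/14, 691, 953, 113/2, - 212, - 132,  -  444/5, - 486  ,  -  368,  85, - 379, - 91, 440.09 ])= [ - 918,  -  861,  -  623, - 486, - 379, - 368,- 212, - 132,-91  ,  -  444/5,175/19, 113/2,997/14,  85, 440.09, 555, 691,  953] 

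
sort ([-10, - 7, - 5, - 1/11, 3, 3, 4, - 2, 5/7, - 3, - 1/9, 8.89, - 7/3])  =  [ - 10, - 7, - 5,  -  3,- 7/3, - 2, - 1/9, - 1/11,5/7, 3,3,  4, 8.89]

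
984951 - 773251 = 211700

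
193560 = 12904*15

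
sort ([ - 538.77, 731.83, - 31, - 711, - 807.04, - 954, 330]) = [  -  954, -807.04, - 711, - 538.77, - 31, 330,  731.83]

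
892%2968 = 892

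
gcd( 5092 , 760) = 76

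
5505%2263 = 979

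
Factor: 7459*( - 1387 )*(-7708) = 79744139164 = 2^2*19^1*41^1*47^1*73^1*7459^1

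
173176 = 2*86588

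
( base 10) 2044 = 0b11111111100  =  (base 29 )2ce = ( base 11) 1599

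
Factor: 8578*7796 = 66874088  =  2^3 * 1949^1 * 4289^1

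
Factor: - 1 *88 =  - 88 = -2^3*11^1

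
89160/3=29720 = 29720.00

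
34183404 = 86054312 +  - 51870908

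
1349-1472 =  - 123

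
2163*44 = 95172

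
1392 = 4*348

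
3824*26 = 99424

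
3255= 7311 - 4056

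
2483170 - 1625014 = 858156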